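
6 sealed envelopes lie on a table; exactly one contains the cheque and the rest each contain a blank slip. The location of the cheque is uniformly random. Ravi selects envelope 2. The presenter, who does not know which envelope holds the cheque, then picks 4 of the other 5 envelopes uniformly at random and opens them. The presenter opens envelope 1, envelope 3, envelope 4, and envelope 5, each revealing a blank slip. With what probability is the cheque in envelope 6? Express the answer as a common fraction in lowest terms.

1/2

Apply Bayes' rule, conditioning on where the cheque actually is.
If it is in any of envelopes 1, 3, 4, and 5 (prior 1/6 each): that envelope was opened and seen not to hold the prize — ruled out; weight (1/6)·0 = 0 each.
If it is in either of envelopes 2 and 6 (prior 1/6 each): the presenter picks exactly this set with probability 1/5 regardless, and none is the prize; weight (1/6)·(1/5) = 1/30 each.
The weights sum to 1/15.
So P(the cheque in envelope 6 | the presenter opened envelope 1, envelope 3, envelope 4, and envelope 5) = (1/30) / (1/15) = 1/2.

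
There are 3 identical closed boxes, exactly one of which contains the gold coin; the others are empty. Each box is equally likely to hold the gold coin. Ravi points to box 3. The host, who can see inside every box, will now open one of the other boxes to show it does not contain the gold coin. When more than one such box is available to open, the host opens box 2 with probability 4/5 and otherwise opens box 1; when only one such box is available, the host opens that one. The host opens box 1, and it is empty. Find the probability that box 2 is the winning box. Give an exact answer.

5/6

Condition on the true location of the gold coin.
If it is in box 1 (prior 1/3): the host opened box 1, so this case is ruled out; weight (1/3)·0 = 0.
If it is in box 2 (prior 1/3): only box 1 is available, probability 1; weight (1/3)·1 = 1/3.
If it is in box 3 (prior 1/3): box 2 is available but not opened, probability 1/5; weight (1/3)·(1/5) = 1/15.
The weights sum to 2/5.
So P(the gold coin in box 2 | the host opened box 1) = (1/3) / (2/5) = 5/6.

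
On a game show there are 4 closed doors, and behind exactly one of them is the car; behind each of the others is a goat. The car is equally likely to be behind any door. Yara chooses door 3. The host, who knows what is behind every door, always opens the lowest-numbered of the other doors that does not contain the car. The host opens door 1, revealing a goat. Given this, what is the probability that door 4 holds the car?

1/3

Condition on the true location of the car.
If it is behind door 1 (prior 1/4): the host opened door 1, so this case is ruled out; weight (1/4)·0 = 0.
If it is behind any of doors 2, 3, and 4 (prior 1/4 each): door 1 is the lowest-numbered option available, probability 1; weight (1/4)·1 = 1/4 each.
The weights sum to 3/4.
So P(the car behind door 4 | the host opened door 1) = (1/4) / (3/4) = 1/3.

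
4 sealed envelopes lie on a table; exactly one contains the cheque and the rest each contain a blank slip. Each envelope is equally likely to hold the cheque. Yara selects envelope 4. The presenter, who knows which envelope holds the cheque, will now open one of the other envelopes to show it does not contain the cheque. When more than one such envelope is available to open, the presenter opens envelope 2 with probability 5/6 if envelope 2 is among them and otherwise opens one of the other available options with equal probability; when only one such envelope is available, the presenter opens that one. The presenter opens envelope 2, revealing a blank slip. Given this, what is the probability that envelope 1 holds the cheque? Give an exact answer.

1/3

Condition on the true location of the cheque.
If it is in any of envelopes 1, 3, and 4 (prior 1/4 each): envelope 2 is available, opened with probability 5/6; weight (1/4)·(5/6) = 5/24 each.
If it is in envelope 2 (prior 1/4): the presenter opened envelope 2, so this case is ruled out; weight (1/4)·0 = 0.
The weights sum to 5/8.
So P(the cheque in envelope 1 | the presenter opened envelope 2) = (5/24) / (5/8) = 1/3.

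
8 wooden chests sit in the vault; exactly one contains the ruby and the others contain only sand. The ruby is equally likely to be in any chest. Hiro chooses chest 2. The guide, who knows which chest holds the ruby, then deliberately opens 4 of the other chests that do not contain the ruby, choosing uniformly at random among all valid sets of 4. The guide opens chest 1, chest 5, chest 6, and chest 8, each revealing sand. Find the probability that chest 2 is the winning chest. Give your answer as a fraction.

1/8

Apply Bayes' rule, conditioning on where the ruby actually is.
If it is in any of chests 1, 5, 6, and 8 (prior 1/8 each): that chest was opened and seen not to hold the prize — ruled out; weight (1/8)·0 = 0 each.
If it is in chest 2 (prior 1/8): the guide has 35 equally likely choices, so probability 1/35; weight (1/8)·(1/35) = 1/280.
If it is in any of chests 3, 4, and 7 (prior 1/8 each): the guide has 15 equally likely choices, so probability 1/15; weight (1/8)·(1/15) = 1/120 each.
The weights sum to 1/35.
So P(the ruby in chest 2 | the guide opened chest 1, chest 5, chest 6, and chest 8) = (1/280) / (1/35) = 1/8.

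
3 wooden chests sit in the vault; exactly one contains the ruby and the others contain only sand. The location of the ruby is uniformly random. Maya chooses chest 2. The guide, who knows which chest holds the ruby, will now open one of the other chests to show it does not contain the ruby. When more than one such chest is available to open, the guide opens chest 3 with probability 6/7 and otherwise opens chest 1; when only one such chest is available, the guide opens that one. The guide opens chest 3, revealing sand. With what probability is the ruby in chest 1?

Consider each possible location of the ruby in turn.
If it is in chest 1 (prior 1/3): only chest 3 is available, probability 1; weight (1/3)·1 = 1/3.
If it is in chest 2 (prior 1/3): chest 3 is available, opened with probability 6/7; weight (1/3)·(6/7) = 2/7.
If it is in chest 3 (prior 1/3): the guide opened chest 3, so this case is ruled out; weight (1/3)·0 = 0.
The weights sum to 13/21.
So P(the ruby in chest 1 | the guide opened chest 3) = (1/3) / (13/21) = 7/13.

7/13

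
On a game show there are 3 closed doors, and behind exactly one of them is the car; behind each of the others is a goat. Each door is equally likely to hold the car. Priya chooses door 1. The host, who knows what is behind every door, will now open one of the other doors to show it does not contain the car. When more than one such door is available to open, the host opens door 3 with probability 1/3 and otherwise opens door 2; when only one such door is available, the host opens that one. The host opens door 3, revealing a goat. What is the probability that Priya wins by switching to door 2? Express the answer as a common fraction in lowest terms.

3/4

Condition on the true location of the car.
If it is behind door 1 (prior 1/3): door 3 is available, opened with probability 1/3; weight (1/3)·(1/3) = 1/9.
If it is behind door 2 (prior 1/3): only door 3 is available, probability 1; weight (1/3)·1 = 1/3.
If it is behind door 3 (prior 1/3): the host opened door 3, so this case is ruled out; weight (1/3)·0 = 0.
The weights sum to 4/9.
So P(the car behind door 2 | the host opened door 3) = (1/3) / (4/9) = 3/4.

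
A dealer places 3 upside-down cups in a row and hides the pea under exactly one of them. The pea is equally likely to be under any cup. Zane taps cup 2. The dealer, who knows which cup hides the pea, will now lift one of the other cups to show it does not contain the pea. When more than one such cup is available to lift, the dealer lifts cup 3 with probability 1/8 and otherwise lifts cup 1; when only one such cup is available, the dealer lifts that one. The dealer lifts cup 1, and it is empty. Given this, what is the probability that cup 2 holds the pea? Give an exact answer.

7/15

Consider each possible location of the pea in turn.
If it is under cup 1 (prior 1/3): the dealer opened cup 1, so this case is ruled out; weight (1/3)·0 = 0.
If it is under cup 2 (prior 1/3): cup 3 is available but not opened, probability 7/8; weight (1/3)·(7/8) = 7/24.
If it is under cup 3 (prior 1/3): only cup 1 is available, probability 1; weight (1/3)·1 = 1/3.
The weights sum to 5/8.
So P(the pea under cup 2 | the dealer opened cup 1) = (7/24) / (5/8) = 7/15.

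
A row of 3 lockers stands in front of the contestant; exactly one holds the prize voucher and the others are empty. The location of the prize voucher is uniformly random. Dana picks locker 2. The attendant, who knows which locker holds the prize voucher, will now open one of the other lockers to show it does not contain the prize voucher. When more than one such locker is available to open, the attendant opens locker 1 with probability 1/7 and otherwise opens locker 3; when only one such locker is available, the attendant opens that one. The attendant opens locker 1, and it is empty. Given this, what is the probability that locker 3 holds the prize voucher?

Condition on the true location of the prize voucher.
If it is in locker 1 (prior 1/3): the attendant opened locker 1, so this case is ruled out; weight (1/3)·0 = 0.
If it is in locker 2 (prior 1/3): locker 1 is available, opened with probability 1/7; weight (1/3)·(1/7) = 1/21.
If it is in locker 3 (prior 1/3): only locker 1 is available, probability 1; weight (1/3)·1 = 1/3.
The weights sum to 8/21.
So P(the prize voucher in locker 3 | the attendant opened locker 1) = (1/3) / (8/21) = 7/8.

7/8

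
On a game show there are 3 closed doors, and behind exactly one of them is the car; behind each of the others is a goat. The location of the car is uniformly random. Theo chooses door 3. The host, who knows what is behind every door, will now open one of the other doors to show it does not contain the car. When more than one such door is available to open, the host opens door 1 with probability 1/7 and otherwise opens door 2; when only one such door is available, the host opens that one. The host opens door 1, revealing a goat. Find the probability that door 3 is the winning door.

1/8

Consider each possible location of the car in turn.
If it is behind door 1 (prior 1/3): the host opened door 1, so this case is ruled out; weight (1/3)·0 = 0.
If it is behind door 2 (prior 1/3): only door 1 is available, probability 1; weight (1/3)·1 = 1/3.
If it is behind door 3 (prior 1/3): door 1 is available, opened with probability 1/7; weight (1/3)·(1/7) = 1/21.
The weights sum to 8/21.
So P(the car behind door 3 | the host opened door 1) = (1/21) / (8/21) = 1/8.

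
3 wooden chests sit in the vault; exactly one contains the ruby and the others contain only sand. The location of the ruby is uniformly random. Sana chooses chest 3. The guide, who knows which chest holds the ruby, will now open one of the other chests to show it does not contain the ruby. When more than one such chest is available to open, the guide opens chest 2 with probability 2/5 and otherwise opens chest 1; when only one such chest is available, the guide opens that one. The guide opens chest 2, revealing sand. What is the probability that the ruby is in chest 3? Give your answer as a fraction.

Apply Bayes' rule, conditioning on where the ruby actually is.
If it is in chest 1 (prior 1/3): only chest 2 is available, probability 1; weight (1/3)·1 = 1/3.
If it is in chest 2 (prior 1/3): the guide opened chest 2, so this case is ruled out; weight (1/3)·0 = 0.
If it is in chest 3 (prior 1/3): chest 2 is available, opened with probability 2/5; weight (1/3)·(2/5) = 2/15.
The weights sum to 7/15.
So P(the ruby in chest 3 | the guide opened chest 2) = (2/15) / (7/15) = 2/7.

2/7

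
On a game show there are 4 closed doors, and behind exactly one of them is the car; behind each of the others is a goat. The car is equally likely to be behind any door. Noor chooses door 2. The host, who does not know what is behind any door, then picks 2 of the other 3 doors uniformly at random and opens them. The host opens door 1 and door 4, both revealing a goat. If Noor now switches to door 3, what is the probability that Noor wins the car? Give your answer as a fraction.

1/2

Condition on the true location of the car.
If it is behind either of doors 1 and 4 (prior 1/4 each): that door was opened and seen not to hold the prize — ruled out; weight (1/4)·0 = 0 each.
If it is behind either of doors 2 and 3 (prior 1/4 each): the host picks exactly this set with probability 1/3 regardless, and none is the prize; weight (1/4)·(1/3) = 1/12 each.
The weights sum to 1/6.
So P(the car behind door 3 | the host opened door 1 and door 4) = (1/12) / (1/6) = 1/2.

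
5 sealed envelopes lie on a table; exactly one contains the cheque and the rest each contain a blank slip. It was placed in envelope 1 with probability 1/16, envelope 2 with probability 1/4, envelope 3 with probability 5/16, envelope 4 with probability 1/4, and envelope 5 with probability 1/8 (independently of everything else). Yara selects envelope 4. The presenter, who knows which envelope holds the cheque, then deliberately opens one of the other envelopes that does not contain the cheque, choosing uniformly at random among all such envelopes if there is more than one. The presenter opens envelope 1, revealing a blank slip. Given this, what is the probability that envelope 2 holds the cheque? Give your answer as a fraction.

2/7

Apply Bayes' rule, conditioning on where the cheque actually is.
If it is in envelope 1 (prior 1/16): the presenter opened envelope 1, so this case is ruled out; weight (1/16)·0 = 0.
If it is in envelope 2 (prior 1/4): the presenter has 3 equally likely choices, so probability 1/3; weight (1/4)·(1/3) = 1/12.
If it is in envelope 3 (prior 5/16): the presenter has 3 equally likely choices, so probability 1/3; weight (5/16)·(1/3) = 5/48.
If it is in envelope 4 (prior 1/4): the presenter has 4 equally likely choices, so probability 1/4; weight (1/4)·(1/4) = 1/16.
If it is in envelope 5 (prior 1/8): the presenter has 3 equally likely choices, so probability 1/3; weight (1/8)·(1/3) = 1/24.
The weights sum to 7/24.
So P(the cheque in envelope 2 | the presenter opened envelope 1) = (1/12) / (7/24) = 2/7.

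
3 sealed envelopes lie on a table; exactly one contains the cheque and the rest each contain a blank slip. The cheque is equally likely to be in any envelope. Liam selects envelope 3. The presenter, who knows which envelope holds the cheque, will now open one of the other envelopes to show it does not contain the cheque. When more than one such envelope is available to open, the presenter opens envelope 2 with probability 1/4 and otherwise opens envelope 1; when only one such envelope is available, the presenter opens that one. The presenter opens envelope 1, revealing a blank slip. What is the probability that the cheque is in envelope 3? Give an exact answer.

Apply Bayes' rule, conditioning on where the cheque actually is.
If it is in envelope 1 (prior 1/3): the presenter opened envelope 1, so this case is ruled out; weight (1/3)·0 = 0.
If it is in envelope 2 (prior 1/3): only envelope 1 is available, probability 1; weight (1/3)·1 = 1/3.
If it is in envelope 3 (prior 1/3): envelope 2 is available but not opened, probability 3/4; weight (1/3)·(3/4) = 1/4.
The weights sum to 7/12.
So P(the cheque in envelope 3 | the presenter opened envelope 1) = (1/4) / (7/12) = 3/7.

3/7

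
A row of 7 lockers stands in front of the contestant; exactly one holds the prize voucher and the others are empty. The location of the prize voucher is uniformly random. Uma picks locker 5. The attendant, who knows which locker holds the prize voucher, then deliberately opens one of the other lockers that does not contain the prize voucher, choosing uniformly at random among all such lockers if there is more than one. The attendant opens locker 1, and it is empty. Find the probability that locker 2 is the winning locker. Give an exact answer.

Consider each possible location of the prize voucher in turn.
If it is in locker 1 (prior 1/7): the attendant opened locker 1, so this case is ruled out; weight (1/7)·0 = 0.
If it is in any of lockers 2, 3, 4, 6, and 7 (prior 1/7 each): the attendant has 5 equally likely choices, so probability 1/5; weight (1/7)·(1/5) = 1/35 each.
If it is in locker 5 (prior 1/7): the attendant has 6 equally likely choices, so probability 1/6; weight (1/7)·(1/6) = 1/42.
The weights sum to 1/6.
So P(the prize voucher in locker 2 | the attendant opened locker 1) = (1/35) / (1/6) = 6/35.

6/35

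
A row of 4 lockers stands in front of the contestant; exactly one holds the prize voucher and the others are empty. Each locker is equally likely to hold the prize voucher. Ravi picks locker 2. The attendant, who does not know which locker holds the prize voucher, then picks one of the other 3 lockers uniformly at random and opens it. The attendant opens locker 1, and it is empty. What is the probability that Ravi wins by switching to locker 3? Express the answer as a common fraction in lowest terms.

Consider each possible location of the prize voucher in turn.
If it is in locker 1 (prior 1/4): the attendant opened locker 1, so this case is ruled out; weight (1/4)·0 = 0.
If it is in any of lockers 2, 3, and 4 (prior 1/4 each): the attendant picks locker 1 with probability 1/3 regardless, and it is not the prize; weight (1/4)·(1/3) = 1/12 each.
The weights sum to 1/4.
So P(the prize voucher in locker 3 | the attendant opened locker 1) = (1/12) / (1/4) = 1/3.

1/3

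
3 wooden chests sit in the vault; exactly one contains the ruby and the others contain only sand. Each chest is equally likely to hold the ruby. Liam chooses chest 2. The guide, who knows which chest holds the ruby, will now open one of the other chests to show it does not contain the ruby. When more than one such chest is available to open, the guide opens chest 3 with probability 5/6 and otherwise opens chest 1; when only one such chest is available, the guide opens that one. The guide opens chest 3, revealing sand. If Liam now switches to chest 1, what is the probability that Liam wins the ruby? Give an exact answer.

6/11

Condition on the true location of the ruby.
If it is in chest 1 (prior 1/3): only chest 3 is available, probability 1; weight (1/3)·1 = 1/3.
If it is in chest 2 (prior 1/3): chest 3 is available, opened with probability 5/6; weight (1/3)·(5/6) = 5/18.
If it is in chest 3 (prior 1/3): the guide opened chest 3, so this case is ruled out; weight (1/3)·0 = 0.
The weights sum to 11/18.
So P(the ruby in chest 1 | the guide opened chest 3) = (1/3) / (11/18) = 6/11.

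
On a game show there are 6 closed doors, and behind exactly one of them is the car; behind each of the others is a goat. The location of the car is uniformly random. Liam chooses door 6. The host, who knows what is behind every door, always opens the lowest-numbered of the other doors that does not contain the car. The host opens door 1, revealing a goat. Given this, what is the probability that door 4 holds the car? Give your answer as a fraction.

1/5

Condition on the true location of the car.
If it is behind door 1 (prior 1/6): the host opened door 1, so this case is ruled out; weight (1/6)·0 = 0.
If it is behind any of doors 2, 3, 4, 5, and 6 (prior 1/6 each): door 1 is the lowest-numbered option available, probability 1; weight (1/6)·1 = 1/6 each.
The weights sum to 5/6.
So P(the car behind door 4 | the host opened door 1) = (1/6) / (5/6) = 1/5.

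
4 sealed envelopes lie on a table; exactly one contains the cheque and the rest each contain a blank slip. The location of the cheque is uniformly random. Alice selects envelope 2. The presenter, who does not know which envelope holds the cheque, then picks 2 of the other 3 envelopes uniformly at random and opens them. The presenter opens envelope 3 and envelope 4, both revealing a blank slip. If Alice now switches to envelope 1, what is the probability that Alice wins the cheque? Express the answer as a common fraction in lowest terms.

Apply Bayes' rule, conditioning on where the cheque actually is.
If it is in either of envelopes 1 and 2 (prior 1/4 each): the presenter picks exactly this set with probability 1/3 regardless, and none is the prize; weight (1/4)·(1/3) = 1/12 each.
If it is in either of envelopes 3 and 4 (prior 1/4 each): that envelope was opened and seen not to hold the prize — ruled out; weight (1/4)·0 = 0 each.
The weights sum to 1/6.
So P(the cheque in envelope 1 | the presenter opened envelope 3 and envelope 4) = (1/12) / (1/6) = 1/2.

1/2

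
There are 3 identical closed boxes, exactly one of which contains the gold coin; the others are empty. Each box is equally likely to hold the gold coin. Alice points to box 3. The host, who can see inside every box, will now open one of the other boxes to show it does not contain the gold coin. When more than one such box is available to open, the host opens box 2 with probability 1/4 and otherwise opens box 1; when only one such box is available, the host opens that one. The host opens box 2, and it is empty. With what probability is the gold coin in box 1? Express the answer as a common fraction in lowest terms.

4/5

Consider each possible location of the gold coin in turn.
If it is in box 1 (prior 1/3): only box 2 is available, probability 1; weight (1/3)·1 = 1/3.
If it is in box 2 (prior 1/3): the host opened box 2, so this case is ruled out; weight (1/3)·0 = 0.
If it is in box 3 (prior 1/3): box 2 is available, opened with probability 1/4; weight (1/3)·(1/4) = 1/12.
The weights sum to 5/12.
So P(the gold coin in box 1 | the host opened box 2) = (1/3) / (5/12) = 4/5.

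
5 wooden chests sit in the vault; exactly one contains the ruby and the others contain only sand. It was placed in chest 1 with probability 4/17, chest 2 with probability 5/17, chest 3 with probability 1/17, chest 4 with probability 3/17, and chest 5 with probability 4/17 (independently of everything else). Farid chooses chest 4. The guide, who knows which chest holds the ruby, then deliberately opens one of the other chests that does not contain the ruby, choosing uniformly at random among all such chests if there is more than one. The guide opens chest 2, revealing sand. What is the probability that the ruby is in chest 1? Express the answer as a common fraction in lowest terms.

Consider each possible location of the ruby in turn.
If it is in either of chests 1 and 5 (prior 4/17 each): the guide has 3 equally likely choices, so probability 1/3; weight (4/17)·(1/3) = 4/51 each.
If it is in chest 2 (prior 5/17): the guide opened chest 2, so this case is ruled out; weight (5/17)·0 = 0.
If it is in chest 3 (prior 1/17): the guide has 3 equally likely choices, so probability 1/3; weight (1/17)·(1/3) = 1/51.
If it is in chest 4 (prior 3/17): the guide has 4 equally likely choices, so probability 1/4; weight (3/17)·(1/4) = 3/68.
The weights sum to 15/68.
So P(the ruby in chest 1 | the guide opened chest 2) = (4/51) / (15/68) = 16/45.

16/45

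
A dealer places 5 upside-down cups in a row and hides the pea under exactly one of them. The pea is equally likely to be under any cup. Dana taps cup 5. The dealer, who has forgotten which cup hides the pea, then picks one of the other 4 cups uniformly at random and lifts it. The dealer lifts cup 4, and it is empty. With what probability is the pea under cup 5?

Consider each possible location of the pea in turn.
If it is under any of cups 1, 2, 3, and 5 (prior 1/5 each): the dealer picks cup 4 with probability 1/4 regardless, and it is not the prize; weight (1/5)·(1/4) = 1/20 each.
If it is under cup 4 (prior 1/5): the dealer opened cup 4, so this case is ruled out; weight (1/5)·0 = 0.
The weights sum to 1/5.
So P(the pea under cup 5 | the dealer opened cup 4) = (1/20) / (1/5) = 1/4.

1/4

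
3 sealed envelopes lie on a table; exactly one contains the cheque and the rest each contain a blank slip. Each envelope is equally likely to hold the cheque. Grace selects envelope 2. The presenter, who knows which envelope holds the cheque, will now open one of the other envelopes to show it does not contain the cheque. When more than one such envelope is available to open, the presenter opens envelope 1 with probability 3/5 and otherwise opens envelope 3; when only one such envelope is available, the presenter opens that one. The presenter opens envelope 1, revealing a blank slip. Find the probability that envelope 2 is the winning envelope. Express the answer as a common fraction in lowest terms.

3/8

Condition on the true location of the cheque.
If it is in envelope 1 (prior 1/3): the presenter opened envelope 1, so this case is ruled out; weight (1/3)·0 = 0.
If it is in envelope 2 (prior 1/3): envelope 1 is available, opened with probability 3/5; weight (1/3)·(3/5) = 1/5.
If it is in envelope 3 (prior 1/3): only envelope 1 is available, probability 1; weight (1/3)·1 = 1/3.
The weights sum to 8/15.
So P(the cheque in envelope 2 | the presenter opened envelope 1) = (1/5) / (8/15) = 3/8.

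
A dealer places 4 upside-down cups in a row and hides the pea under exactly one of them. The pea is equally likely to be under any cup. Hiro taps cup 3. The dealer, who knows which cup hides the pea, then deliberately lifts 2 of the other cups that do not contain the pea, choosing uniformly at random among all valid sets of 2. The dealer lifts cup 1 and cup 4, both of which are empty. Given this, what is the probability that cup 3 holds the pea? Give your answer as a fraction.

1/4

Apply Bayes' rule, conditioning on where the pea actually is.
If it is under either of cups 1 and 4 (prior 1/4 each): that cup was opened and seen not to hold the prize — ruled out; weight (1/4)·0 = 0 each.
If it is under cup 2 (prior 1/4): the dealer has no choice, probability 1; weight (1/4)·1 = 1/4.
If it is under cup 3 (prior 1/4): the dealer has 3 equally likely choices, so probability 1/3; weight (1/4)·(1/3) = 1/12.
The weights sum to 1/3.
So P(the pea under cup 3 | the dealer opened cup 1 and cup 4) = (1/12) / (1/3) = 1/4.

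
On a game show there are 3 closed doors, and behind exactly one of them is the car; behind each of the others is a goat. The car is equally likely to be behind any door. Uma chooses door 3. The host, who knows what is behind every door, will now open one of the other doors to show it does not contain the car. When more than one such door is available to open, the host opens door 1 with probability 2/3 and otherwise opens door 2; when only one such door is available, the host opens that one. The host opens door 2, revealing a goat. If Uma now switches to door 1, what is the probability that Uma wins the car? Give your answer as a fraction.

Apply Bayes' rule, conditioning on where the car actually is.
If it is behind door 1 (prior 1/3): only door 2 is available, probability 1; weight (1/3)·1 = 1/3.
If it is behind door 2 (prior 1/3): the host opened door 2, so this case is ruled out; weight (1/3)·0 = 0.
If it is behind door 3 (prior 1/3): door 1 is available but not opened, probability 1/3; weight (1/3)·(1/3) = 1/9.
The weights sum to 4/9.
So P(the car behind door 1 | the host opened door 2) = (1/3) / (4/9) = 3/4.

3/4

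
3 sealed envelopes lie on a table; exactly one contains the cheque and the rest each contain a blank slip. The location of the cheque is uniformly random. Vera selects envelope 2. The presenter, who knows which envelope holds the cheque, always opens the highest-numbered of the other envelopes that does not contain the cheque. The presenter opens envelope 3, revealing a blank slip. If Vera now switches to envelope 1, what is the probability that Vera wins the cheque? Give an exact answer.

1/2

Condition on the true location of the cheque.
If it is in either of envelopes 1 and 2 (prior 1/3 each): envelope 3 is the highest-numbered option available, probability 1; weight (1/3)·1 = 1/3 each.
If it is in envelope 3 (prior 1/3): the presenter opened envelope 3, so this case is ruled out; weight (1/3)·0 = 0.
The weights sum to 2/3.
So P(the cheque in envelope 1 | the presenter opened envelope 3) = (1/3) / (2/3) = 1/2.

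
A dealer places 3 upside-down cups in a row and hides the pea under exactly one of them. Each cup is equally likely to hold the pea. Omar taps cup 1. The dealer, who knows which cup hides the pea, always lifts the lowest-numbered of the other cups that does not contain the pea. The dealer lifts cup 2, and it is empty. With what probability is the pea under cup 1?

Condition on the true location of the pea.
If it is under either of cups 1 and 3 (prior 1/3 each): cup 2 is the lowest-numbered option available, probability 1; weight (1/3)·1 = 1/3 each.
If it is under cup 2 (prior 1/3): the dealer opened cup 2, so this case is ruled out; weight (1/3)·0 = 0.
The weights sum to 2/3.
So P(the pea under cup 1 | the dealer opened cup 2) = (1/3) / (2/3) = 1/2.

1/2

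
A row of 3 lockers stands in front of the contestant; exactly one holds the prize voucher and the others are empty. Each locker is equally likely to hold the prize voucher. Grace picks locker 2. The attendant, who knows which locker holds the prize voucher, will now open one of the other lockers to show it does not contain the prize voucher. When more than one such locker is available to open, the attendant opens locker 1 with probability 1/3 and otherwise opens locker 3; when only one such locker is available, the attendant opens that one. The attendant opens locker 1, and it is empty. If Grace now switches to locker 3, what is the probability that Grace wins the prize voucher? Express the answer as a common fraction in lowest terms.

Condition on the true location of the prize voucher.
If it is in locker 1 (prior 1/3): the attendant opened locker 1, so this case is ruled out; weight (1/3)·0 = 0.
If it is in locker 2 (prior 1/3): locker 1 is available, opened with probability 1/3; weight (1/3)·(1/3) = 1/9.
If it is in locker 3 (prior 1/3): only locker 1 is available, probability 1; weight (1/3)·1 = 1/3.
The weights sum to 4/9.
So P(the prize voucher in locker 3 | the attendant opened locker 1) = (1/3) / (4/9) = 3/4.

3/4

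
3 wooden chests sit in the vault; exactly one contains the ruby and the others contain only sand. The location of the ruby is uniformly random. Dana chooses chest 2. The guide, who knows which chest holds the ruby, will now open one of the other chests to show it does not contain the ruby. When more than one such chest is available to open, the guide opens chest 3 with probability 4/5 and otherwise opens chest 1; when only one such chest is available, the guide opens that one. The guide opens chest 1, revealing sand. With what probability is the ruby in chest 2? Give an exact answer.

Consider each possible location of the ruby in turn.
If it is in chest 1 (prior 1/3): the guide opened chest 1, so this case is ruled out; weight (1/3)·0 = 0.
If it is in chest 2 (prior 1/3): chest 3 is available but not opened, probability 1/5; weight (1/3)·(1/5) = 1/15.
If it is in chest 3 (prior 1/3): only chest 1 is available, probability 1; weight (1/3)·1 = 1/3.
The weights sum to 2/5.
So P(the ruby in chest 2 | the guide opened chest 1) = (1/15) / (2/5) = 1/6.

1/6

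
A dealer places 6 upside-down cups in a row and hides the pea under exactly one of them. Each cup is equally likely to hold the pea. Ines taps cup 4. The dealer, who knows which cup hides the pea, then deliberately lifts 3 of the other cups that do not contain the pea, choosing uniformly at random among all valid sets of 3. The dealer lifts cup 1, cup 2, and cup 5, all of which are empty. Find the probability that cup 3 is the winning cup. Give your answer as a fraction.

Condition on the true location of the pea.
If it is under any of cups 1, 2, and 5 (prior 1/6 each): that cup was opened and seen not to hold the prize — ruled out; weight (1/6)·0 = 0 each.
If it is under either of cups 3 and 6 (prior 1/6 each): the dealer has 4 equally likely choices, so probability 1/4; weight (1/6)·(1/4) = 1/24 each.
If it is under cup 4 (prior 1/6): the dealer has 10 equally likely choices, so probability 1/10; weight (1/6)·(1/10) = 1/60.
The weights sum to 1/10.
So P(the pea under cup 3 | the dealer opened cup 1, cup 2, and cup 5) = (1/24) / (1/10) = 5/12.

5/12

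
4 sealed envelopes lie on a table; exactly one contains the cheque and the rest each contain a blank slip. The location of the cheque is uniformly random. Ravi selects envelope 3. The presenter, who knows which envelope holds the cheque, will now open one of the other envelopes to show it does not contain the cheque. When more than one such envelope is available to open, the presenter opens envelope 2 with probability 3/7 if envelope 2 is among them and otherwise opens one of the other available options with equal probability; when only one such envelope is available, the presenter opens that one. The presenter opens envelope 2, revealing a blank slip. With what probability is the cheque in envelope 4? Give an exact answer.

1/3

Condition on the true location of the cheque.
If it is in any of envelopes 1, 3, and 4 (prior 1/4 each): envelope 2 is available, opened with probability 3/7; weight (1/4)·(3/7) = 3/28 each.
If it is in envelope 2 (prior 1/4): the presenter opened envelope 2, so this case is ruled out; weight (1/4)·0 = 0.
The weights sum to 9/28.
So P(the cheque in envelope 4 | the presenter opened envelope 2) = (3/28) / (9/28) = 1/3.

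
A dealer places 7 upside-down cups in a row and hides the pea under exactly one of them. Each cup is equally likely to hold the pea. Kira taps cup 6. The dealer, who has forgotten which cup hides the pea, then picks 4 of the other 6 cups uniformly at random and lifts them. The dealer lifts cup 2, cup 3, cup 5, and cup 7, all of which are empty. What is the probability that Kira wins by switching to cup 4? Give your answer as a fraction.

1/3

Condition on the true location of the pea.
If it is under any of cups 1, 4, and 6 (prior 1/7 each): the dealer picks exactly this set with probability 1/15 regardless, and none is the prize; weight (1/7)·(1/15) = 1/105 each.
If it is under any of cups 2, 3, 5, and 7 (prior 1/7 each): that cup was opened and seen not to hold the prize — ruled out; weight (1/7)·0 = 0 each.
The weights sum to 1/35.
So P(the pea under cup 4 | the dealer opened cup 2, cup 3, cup 5, and cup 7) = (1/105) / (1/35) = 1/3.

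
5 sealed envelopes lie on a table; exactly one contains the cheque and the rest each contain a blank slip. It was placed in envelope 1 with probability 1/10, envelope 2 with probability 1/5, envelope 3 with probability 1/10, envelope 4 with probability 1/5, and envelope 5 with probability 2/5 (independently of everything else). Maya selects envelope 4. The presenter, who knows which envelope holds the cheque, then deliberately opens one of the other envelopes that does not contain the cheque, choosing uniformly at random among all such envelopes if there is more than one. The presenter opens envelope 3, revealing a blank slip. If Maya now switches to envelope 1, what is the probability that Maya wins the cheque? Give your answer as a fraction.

Condition on the true location of the cheque.
If it is in envelope 1 (prior 1/10): the presenter has 3 equally likely choices, so probability 1/3; weight (1/10)·(1/3) = 1/30.
If it is in envelope 2 (prior 1/5): the presenter has 3 equally likely choices, so probability 1/3; weight (1/5)·(1/3) = 1/15.
If it is in envelope 3 (prior 1/10): the presenter opened envelope 3, so this case is ruled out; weight (1/10)·0 = 0.
If it is in envelope 4 (prior 1/5): the presenter has 4 equally likely choices, so probability 1/4; weight (1/5)·(1/4) = 1/20.
If it is in envelope 5 (prior 2/5): the presenter has 3 equally likely choices, so probability 1/3; weight (2/5)·(1/3) = 2/15.
The weights sum to 17/60.
So P(the cheque in envelope 1 | the presenter opened envelope 3) = (1/30) / (17/60) = 2/17.

2/17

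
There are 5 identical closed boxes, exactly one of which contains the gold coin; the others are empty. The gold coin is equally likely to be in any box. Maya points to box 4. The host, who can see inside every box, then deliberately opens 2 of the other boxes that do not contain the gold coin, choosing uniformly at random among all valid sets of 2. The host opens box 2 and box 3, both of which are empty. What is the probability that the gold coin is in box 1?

Consider each possible location of the gold coin in turn.
If it is in either of boxes 1 and 5 (prior 1/5 each): the host has 3 equally likely choices, so probability 1/3; weight (1/5)·(1/3) = 1/15 each.
If it is in either of boxes 2 and 3 (prior 1/5 each): that box was opened and seen not to hold the prize — ruled out; weight (1/5)·0 = 0 each.
If it is in box 4 (prior 1/5): the host has 6 equally likely choices, so probability 1/6; weight (1/5)·(1/6) = 1/30.
The weights sum to 1/6.
So P(the gold coin in box 1 | the host opened box 2 and box 3) = (1/15) / (1/6) = 2/5.

2/5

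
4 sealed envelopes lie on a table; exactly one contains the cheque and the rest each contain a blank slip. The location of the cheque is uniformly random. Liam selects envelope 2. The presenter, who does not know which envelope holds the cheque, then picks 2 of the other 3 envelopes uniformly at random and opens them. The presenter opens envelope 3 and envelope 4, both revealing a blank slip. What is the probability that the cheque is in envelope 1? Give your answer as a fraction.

Apply Bayes' rule, conditioning on where the cheque actually is.
If it is in either of envelopes 1 and 2 (prior 1/4 each): the presenter picks exactly this set with probability 1/3 regardless, and none is the prize; weight (1/4)·(1/3) = 1/12 each.
If it is in either of envelopes 3 and 4 (prior 1/4 each): that envelope was opened and seen not to hold the prize — ruled out; weight (1/4)·0 = 0 each.
The weights sum to 1/6.
So P(the cheque in envelope 1 | the presenter opened envelope 3 and envelope 4) = (1/12) / (1/6) = 1/2.

1/2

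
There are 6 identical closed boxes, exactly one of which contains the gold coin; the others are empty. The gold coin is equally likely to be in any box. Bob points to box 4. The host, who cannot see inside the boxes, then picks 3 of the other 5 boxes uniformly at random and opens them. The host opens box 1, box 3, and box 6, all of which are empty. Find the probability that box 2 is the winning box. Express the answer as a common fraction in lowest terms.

1/3

Consider each possible location of the gold coin in turn.
If it is in any of boxes 1, 3, and 6 (prior 1/6 each): that box was opened and seen not to hold the prize — ruled out; weight (1/6)·0 = 0 each.
If it is in any of boxes 2, 4, and 5 (prior 1/6 each): the host picks exactly this set with probability 1/10 regardless, and none is the prize; weight (1/6)·(1/10) = 1/60 each.
The weights sum to 1/20.
So P(the gold coin in box 2 | the host opened box 1, box 3, and box 6) = (1/60) / (1/20) = 1/3.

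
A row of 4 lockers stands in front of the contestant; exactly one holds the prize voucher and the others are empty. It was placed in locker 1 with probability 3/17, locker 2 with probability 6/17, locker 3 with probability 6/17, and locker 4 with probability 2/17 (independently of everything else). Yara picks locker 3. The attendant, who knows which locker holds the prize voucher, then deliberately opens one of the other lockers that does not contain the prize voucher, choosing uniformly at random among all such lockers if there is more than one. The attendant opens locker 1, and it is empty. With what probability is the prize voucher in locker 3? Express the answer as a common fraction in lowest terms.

Consider each possible location of the prize voucher in turn.
If it is in locker 1 (prior 3/17): the attendant opened locker 1, so this case is ruled out; weight (3/17)·0 = 0.
If it is in locker 2 (prior 6/17): the attendant has 2 equally likely choices, so probability 1/2; weight (6/17)·(1/2) = 3/17.
If it is in locker 3 (prior 6/17): the attendant has 3 equally likely choices, so probability 1/3; weight (6/17)·(1/3) = 2/17.
If it is in locker 4 (prior 2/17): the attendant has 2 equally likely choices, so probability 1/2; weight (2/17)·(1/2) = 1/17.
The weights sum to 6/17.
So P(the prize voucher in locker 3 | the attendant opened locker 1) = (2/17) / (6/17) = 1/3.

1/3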